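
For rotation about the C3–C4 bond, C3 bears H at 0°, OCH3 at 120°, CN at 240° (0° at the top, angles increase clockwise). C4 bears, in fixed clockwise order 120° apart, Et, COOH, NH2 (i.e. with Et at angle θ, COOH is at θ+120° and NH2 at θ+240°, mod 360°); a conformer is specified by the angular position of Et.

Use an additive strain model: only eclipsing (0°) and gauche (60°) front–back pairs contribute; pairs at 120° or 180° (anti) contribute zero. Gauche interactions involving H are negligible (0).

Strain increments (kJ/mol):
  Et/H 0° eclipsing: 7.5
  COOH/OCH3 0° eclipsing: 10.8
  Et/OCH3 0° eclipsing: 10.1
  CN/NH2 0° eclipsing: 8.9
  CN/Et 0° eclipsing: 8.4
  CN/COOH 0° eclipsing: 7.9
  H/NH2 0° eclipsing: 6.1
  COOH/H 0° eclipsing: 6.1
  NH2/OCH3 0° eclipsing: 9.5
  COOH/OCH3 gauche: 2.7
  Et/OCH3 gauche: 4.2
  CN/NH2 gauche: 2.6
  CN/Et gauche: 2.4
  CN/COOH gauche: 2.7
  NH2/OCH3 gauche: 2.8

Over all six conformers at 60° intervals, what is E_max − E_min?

Et at 0° is eclipsed. H at 0° is eclipsed with Et at 0° (7.5); OCH3 at 120° is eclipsed with COOH at 120° (10.8); CN at 240° is eclipsed with NH2 at 240° (8.9). Total 27.2 kJ/mol.
Et at 60° is staggered. OCH3 at 120° is gauche with Et at 60° (4.2); OCH3 at 120° is gauche with COOH at 180° (2.7); CN at 240° is gauche with COOH at 180° (2.7); CN at 240° is gauche with NH2 at 300° (2.6). Total 12.2 kJ/mol.
Et at 120° is eclipsed. H at 0° is eclipsed with NH2 at 0° (6.1); OCH3 at 120° is eclipsed with Et at 120° (10.1); CN at 240° is eclipsed with COOH at 240° (7.9). Total 24.1 kJ/mol.
Et at 180° is staggered. OCH3 at 120° is gauche with Et at 180° (4.2); OCH3 at 120° is gauche with NH2 at 60° (2.8); CN at 240° is gauche with Et at 180° (2.4); CN at 240° is gauche with COOH at 300° (2.7). Total 12.1 kJ/mol.
Et at 240° is eclipsed. H at 0° is eclipsed with COOH at 0° (6.1); OCH3 at 120° is eclipsed with NH2 at 120° (9.5); CN at 240° is eclipsed with Et at 240° (8.4). Total 24.0 kJ/mol.
Et at 300° is staggered. OCH3 at 120° is gauche with COOH at 60° (2.7); OCH3 at 120° is gauche with NH2 at 180° (2.8); CN at 240° is gauche with Et at 300° (2.4); CN at 240° is gauche with NH2 at 180° (2.6). Total 10.5 kJ/mol.
Max at 0° (27.2 kJ/mol), min at 300° (10.5 kJ/mol); barrier = 16.7 kJ/mol.

16.7 kJ/mol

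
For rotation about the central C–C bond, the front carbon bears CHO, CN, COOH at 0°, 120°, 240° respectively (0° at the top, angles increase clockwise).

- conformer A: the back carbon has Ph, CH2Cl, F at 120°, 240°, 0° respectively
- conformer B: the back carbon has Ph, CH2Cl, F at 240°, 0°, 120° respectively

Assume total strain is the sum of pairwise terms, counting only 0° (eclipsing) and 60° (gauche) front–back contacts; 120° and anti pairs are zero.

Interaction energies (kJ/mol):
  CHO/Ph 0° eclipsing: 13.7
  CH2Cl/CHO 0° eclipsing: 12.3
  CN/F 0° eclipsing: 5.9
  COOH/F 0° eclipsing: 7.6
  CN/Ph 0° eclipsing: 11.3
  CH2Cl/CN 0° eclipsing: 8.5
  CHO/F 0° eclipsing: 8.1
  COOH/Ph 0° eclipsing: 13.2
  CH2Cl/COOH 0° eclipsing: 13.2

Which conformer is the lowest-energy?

B

A is eclipsed. CHO at 0° is eclipsed with F at 0° (8.1); CN at 120° is eclipsed with Ph at 120° (11.3); COOH at 240° is eclipsed with CH2Cl at 240° (13.2). Total 32.6 kJ/mol.
B is eclipsed. CHO at 0° is eclipsed with CH2Cl at 0° (12.3); CN at 120° is eclipsed with F at 120° (5.9); COOH at 240° is eclipsed with Ph at 240° (13.2). Total 31.4 kJ/mol.
B has the lowest total (31.4 kJ/mol).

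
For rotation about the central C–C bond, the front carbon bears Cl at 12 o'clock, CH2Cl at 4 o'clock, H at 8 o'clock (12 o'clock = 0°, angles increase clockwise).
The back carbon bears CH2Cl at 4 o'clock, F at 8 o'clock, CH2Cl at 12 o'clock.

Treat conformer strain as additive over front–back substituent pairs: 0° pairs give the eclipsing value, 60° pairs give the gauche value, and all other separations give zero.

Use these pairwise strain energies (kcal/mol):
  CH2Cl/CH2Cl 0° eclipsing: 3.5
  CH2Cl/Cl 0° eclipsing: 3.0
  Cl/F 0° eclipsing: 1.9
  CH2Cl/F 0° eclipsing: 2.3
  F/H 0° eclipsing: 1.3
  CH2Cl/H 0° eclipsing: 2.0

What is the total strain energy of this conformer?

This conformer (eclipsed): Cl–CH2Cl eclipsed, CH2Cl–CH2Cl eclipsed, H–F eclipsed; 3.0 + 3.5 + 1.3 = 7.8 kcal/mol.

7.8 kcal/mol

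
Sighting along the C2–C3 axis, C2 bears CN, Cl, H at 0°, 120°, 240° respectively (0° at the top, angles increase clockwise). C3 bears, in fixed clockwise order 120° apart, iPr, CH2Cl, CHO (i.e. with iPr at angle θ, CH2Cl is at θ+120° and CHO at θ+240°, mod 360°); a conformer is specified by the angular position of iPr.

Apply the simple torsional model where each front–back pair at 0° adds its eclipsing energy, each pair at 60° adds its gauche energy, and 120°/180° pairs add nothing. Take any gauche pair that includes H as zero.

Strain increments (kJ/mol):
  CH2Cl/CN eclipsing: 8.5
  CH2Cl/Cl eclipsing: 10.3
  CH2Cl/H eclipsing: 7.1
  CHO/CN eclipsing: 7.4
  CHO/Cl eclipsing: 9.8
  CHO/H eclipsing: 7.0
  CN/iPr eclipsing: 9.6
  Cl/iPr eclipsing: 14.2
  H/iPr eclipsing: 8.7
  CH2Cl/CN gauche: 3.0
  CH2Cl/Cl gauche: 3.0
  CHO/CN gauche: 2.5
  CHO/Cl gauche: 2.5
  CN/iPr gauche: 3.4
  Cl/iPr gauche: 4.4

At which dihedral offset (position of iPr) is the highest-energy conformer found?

iPr at 0° (eclipsed): CN(0°)/iPr(0°) eclipsed 9.6; Cl(120°)/CH2Cl(120°) eclipsed 10.3; H(240°)/CHO(240°) eclipsed 7.0 → 26.9 kJ/mol.
iPr at 60° (staggered): CN(0°)/iPr(60°) gauche 3.4; CN(0°)/CHO(300°) gauche 2.5; Cl(120°)/iPr(60°) gauche 4.4; Cl(120°)/CH2Cl(180°) gauche 3.0 → 13.3 kJ/mol.
iPr at 120° (eclipsed): CN(0°)/CHO(0°) eclipsed 7.4; Cl(120°)/iPr(120°) eclipsed 14.2; H(240°)/CH2Cl(240°) eclipsed 7.1 → 28.7 kJ/mol.
iPr at 180° (staggered): CN(0°)/CH2Cl(300°) gauche 3.0; CN(0°)/CHO(60°) gauche 2.5; Cl(120°)/iPr(180°) gauche 4.4; Cl(120°)/CHO(60°) gauche 2.5 → 12.4 kJ/mol.
iPr at 240° (eclipsed): CN(0°)/CH2Cl(0°) eclipsed 8.5; Cl(120°)/CHO(120°) eclipsed 9.8; H(240°)/iPr(240°) eclipsed 8.7 → 27.0 kJ/mol.
iPr at 300° (staggered): CN(0°)/iPr(300°) gauche 3.4; CN(0°)/CH2Cl(60°) gauche 3.0; Cl(120°)/CH2Cl(60°) gauche 3.0; Cl(120°)/CHO(180°) gauche 2.5 → 11.9 kJ/mol.
The maximum (28.7 kJ/mol) occurs with iPr at 120°.

120°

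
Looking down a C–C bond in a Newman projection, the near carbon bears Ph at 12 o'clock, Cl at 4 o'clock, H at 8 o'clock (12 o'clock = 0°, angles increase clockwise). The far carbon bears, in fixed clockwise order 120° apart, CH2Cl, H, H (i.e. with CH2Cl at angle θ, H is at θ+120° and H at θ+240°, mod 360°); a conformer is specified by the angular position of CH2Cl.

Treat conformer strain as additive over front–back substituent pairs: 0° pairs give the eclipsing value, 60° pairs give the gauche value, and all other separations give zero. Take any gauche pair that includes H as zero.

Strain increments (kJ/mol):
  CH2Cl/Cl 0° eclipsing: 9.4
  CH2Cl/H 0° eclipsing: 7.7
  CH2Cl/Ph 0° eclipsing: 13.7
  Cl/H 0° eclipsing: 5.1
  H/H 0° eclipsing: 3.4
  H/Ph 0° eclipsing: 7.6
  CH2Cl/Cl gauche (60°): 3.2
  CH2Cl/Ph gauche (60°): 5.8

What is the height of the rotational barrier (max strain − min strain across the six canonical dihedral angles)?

19.0 kJ/mol

CH2Cl at 0° (eclipsed): Ph(0°)/CH2Cl(0°) eclipsed 13.7; Cl(120°)/H(120°) eclipsed 5.1; H(240°)/H(240°) eclipsed 3.4 → 22.2 kJ/mol.
CH2Cl at 60° (staggered): Ph(0°)/CH2Cl(60°) gauche 5.8; Cl(120°)/CH2Cl(60°) gauche 3.2 → 9.0 kJ/mol.
CH2Cl at 120° (eclipsed): Ph(0°)/H(0°) eclipsed 7.6; Cl(120°)/CH2Cl(120°) eclipsed 9.4; H(240°)/H(240°) eclipsed 3.4 → 20.4 kJ/mol.
CH2Cl at 180° (staggered): Cl(120°)/CH2Cl(180°) gauche 3.2 → 3.2 kJ/mol.
CH2Cl at 240° (eclipsed): Ph(0°)/H(0°) eclipsed 7.6; Cl(120°)/H(120°) eclipsed 5.1; H(240°)/CH2Cl(240°) eclipsed 7.7 → 20.4 kJ/mol.
CH2Cl at 300° (staggered): Ph(0°)/CH2Cl(300°) gauche 5.8 → 5.8 kJ/mol.
Max at 0° (22.2 kJ/mol), min at 180° (3.2 kJ/mol); barrier = 19.0 kJ/mol.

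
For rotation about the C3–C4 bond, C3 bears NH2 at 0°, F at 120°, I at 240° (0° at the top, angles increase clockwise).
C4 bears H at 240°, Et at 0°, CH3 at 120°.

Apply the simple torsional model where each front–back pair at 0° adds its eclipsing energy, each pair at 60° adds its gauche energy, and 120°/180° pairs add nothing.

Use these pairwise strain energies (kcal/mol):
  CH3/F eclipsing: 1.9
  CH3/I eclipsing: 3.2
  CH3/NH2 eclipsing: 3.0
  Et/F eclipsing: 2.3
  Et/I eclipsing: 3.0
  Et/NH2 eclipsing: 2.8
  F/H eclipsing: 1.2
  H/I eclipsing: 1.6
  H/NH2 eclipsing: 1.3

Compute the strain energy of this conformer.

6.3 kcal/mol

This conformer is eclipsed. NH2 at 0° is eclipsed with Et at 0° (2.8); F at 120° is eclipsed with CH3 at 120° (1.9); I at 240° is eclipsed with H at 240° (1.6). Total 6.3 kcal/mol.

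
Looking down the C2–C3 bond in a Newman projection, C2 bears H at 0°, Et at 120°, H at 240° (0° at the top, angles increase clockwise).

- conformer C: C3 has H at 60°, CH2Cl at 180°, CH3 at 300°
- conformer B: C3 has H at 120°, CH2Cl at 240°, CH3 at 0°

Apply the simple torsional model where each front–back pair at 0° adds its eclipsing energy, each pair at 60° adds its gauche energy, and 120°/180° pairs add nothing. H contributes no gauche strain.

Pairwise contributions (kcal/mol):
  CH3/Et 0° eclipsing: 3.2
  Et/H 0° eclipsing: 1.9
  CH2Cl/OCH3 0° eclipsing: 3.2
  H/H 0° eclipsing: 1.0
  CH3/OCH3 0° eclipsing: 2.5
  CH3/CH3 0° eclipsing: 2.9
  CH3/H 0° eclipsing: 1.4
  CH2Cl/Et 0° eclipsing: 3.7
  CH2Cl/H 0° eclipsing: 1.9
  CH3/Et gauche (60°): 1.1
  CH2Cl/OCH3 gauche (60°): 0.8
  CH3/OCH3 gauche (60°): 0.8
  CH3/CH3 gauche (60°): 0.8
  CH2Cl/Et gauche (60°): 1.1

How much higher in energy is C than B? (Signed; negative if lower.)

C (staggered): Et–CH2Cl gauche; 1.1 = 1.1 kcal/mol.
B (eclipsed): H–CH3 eclipsed, Et–H eclipsed, H–CH2Cl eclipsed; 1.4 + 1.9 + 1.9 = 5.2 kcal/mol.
E(C) − E(B) = 1.1 − 5.2 = -4.1 kcal/mol.

-4.1 kcal/mol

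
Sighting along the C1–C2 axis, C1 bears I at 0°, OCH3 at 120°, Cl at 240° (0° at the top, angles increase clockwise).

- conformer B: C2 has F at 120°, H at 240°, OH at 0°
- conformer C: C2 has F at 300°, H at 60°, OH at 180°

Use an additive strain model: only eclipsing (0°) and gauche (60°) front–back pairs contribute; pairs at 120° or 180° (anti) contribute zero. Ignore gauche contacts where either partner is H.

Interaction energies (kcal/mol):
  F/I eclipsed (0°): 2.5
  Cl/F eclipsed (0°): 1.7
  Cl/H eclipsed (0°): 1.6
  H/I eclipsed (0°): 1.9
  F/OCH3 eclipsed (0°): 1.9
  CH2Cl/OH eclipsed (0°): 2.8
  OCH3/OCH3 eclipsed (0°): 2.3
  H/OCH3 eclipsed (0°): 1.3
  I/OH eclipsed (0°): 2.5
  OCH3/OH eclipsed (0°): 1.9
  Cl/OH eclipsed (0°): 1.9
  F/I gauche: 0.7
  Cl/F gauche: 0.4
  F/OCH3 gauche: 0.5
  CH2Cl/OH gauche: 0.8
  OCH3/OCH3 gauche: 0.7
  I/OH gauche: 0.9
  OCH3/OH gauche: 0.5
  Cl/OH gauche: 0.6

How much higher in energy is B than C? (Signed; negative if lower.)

+3.8 kcal/mol

B is eclipsed. I at 0° is eclipsed with OH at 0° (2.5); OCH3 at 120° is eclipsed with F at 120° (1.9); Cl at 240° is eclipsed with H at 240° (1.6). Total 6.0 kcal/mol.
C is staggered. I at 0° is gauche with F at 300° (0.7); OCH3 at 120° is gauche with OH at 180° (0.5); Cl at 240° is gauche with F at 300° (0.4); Cl at 240° is gauche with OH at 180° (0.6). Total 2.2 kcal/mol.
E(B) − E(C) = 6.0 − 2.2 = +3.8 kcal/mol.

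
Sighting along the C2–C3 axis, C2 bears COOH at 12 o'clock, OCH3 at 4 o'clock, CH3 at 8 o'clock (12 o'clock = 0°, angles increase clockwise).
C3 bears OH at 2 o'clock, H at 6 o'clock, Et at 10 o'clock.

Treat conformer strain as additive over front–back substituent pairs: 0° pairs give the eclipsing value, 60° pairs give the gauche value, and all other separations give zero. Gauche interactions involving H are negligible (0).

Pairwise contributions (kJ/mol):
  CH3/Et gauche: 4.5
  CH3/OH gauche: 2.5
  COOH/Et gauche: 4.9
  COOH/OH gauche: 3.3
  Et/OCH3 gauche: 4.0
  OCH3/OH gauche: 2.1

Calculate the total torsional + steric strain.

14.8 kJ/mol

This conformer is staggered. COOH at 0° is gauche with OH at 60° (3.3); COOH at 0° is gauche with Et at 300° (4.9); OCH3 at 120° is gauche with OH at 60° (2.1); CH3 at 240° is gauche with Et at 300° (4.5). Total 14.8 kJ/mol.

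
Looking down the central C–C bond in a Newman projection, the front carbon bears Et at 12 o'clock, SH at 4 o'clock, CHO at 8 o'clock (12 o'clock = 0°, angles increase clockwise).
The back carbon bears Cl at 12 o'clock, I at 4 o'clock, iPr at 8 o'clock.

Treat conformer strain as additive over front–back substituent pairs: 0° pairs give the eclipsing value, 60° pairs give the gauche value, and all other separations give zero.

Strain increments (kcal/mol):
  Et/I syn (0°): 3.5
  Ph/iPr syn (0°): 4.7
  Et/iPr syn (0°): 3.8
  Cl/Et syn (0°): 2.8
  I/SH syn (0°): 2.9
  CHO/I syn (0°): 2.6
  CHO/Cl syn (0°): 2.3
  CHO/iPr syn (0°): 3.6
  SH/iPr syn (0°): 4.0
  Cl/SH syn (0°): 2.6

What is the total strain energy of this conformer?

9.3 kcal/mol

This conformer is eclipsed. Et at 0° is eclipsed with Cl at 0° (2.8); SH at 120° is eclipsed with I at 120° (2.9); CHO at 240° is eclipsed with iPr at 240° (3.6). Total 9.3 kcal/mol.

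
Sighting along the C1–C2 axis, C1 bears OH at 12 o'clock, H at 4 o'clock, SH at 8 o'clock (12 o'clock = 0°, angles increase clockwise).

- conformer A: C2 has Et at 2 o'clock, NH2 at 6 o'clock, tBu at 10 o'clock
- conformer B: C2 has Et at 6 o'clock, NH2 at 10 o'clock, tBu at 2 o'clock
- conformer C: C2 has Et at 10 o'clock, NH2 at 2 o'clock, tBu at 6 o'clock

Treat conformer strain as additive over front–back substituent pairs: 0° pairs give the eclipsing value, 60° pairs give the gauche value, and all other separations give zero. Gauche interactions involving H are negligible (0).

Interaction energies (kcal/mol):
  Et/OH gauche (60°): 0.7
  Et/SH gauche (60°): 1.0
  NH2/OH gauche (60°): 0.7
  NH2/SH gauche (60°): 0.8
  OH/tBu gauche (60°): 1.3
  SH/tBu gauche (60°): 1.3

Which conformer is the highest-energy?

A (staggered): OH–Et gauche, OH–tBu gauche, SH–NH2 gauche, SH–tBu gauche; 0.7 + 1.3 + 0.8 + 1.3 = 4.1 kcal/mol.
B (staggered): OH–NH2 gauche, OH–tBu gauche, SH–Et gauche, SH–NH2 gauche; 0.7 + 1.3 + 1.0 + 0.8 = 3.8 kcal/mol.
C (staggered): OH–Et gauche, OH–NH2 gauche, SH–Et gauche, SH–tBu gauche; 0.7 + 0.7 + 1.0 + 1.3 = 3.7 kcal/mol.
A has the highest total (4.1 kcal/mol).

A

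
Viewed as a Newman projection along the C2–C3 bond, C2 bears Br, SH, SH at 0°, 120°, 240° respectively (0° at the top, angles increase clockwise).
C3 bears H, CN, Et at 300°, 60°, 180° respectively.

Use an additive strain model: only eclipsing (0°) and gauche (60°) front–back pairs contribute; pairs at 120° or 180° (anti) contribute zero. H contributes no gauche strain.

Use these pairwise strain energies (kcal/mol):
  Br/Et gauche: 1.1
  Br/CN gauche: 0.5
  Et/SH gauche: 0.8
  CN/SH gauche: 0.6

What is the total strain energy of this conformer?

This conformer (staggered): Br(0°)/CN(60°) gauche 0.5; SH(120°)/CN(60°) gauche 0.6; SH(120°)/Et(180°) gauche 0.8; SH(240°)/Et(180°) gauche 0.8 → 2.7 kcal/mol.

2.7 kcal/mol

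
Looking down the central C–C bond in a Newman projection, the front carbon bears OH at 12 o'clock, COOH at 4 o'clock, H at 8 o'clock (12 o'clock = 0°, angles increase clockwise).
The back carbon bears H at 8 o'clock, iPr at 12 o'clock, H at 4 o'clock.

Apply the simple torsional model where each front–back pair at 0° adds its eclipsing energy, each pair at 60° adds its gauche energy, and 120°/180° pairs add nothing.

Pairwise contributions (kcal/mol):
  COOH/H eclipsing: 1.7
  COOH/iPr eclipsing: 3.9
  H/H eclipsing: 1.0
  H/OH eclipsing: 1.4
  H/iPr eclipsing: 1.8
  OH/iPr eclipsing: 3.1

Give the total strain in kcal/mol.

This conformer (eclipsed): OH–iPr eclipsed, COOH–H eclipsed, H–H eclipsed; 3.1 + 1.7 + 1.0 = 5.8 kcal/mol.

5.8 kcal/mol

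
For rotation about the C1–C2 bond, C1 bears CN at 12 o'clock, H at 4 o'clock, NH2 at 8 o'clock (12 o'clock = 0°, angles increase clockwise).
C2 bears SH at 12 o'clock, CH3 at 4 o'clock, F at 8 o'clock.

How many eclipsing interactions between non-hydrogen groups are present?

Non-H eclipsing pairs: CN(0°)/SH(0°); NH2(240°)/F(240°) — 2 interactions.

2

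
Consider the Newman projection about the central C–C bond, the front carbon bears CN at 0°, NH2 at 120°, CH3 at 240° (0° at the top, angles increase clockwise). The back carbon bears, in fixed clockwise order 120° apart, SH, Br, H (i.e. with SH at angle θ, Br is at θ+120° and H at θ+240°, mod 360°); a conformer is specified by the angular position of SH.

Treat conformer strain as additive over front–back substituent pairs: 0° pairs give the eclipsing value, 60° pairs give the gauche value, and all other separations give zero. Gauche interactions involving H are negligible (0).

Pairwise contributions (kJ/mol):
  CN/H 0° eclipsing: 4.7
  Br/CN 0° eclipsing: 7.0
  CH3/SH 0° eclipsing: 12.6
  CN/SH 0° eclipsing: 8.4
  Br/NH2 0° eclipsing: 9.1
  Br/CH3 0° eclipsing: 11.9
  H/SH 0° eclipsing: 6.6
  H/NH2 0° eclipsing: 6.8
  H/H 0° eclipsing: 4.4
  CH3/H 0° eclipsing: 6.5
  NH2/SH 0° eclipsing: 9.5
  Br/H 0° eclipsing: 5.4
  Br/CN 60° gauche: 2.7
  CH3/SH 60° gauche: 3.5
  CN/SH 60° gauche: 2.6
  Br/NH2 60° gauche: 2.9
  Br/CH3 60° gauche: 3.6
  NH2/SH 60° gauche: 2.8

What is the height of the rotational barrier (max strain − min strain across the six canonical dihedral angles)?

14.7 kJ/mol

SH at 0° (eclipsed): CN–SH eclipsed, NH2–Br eclipsed, CH3–H eclipsed; 8.4 + 9.1 + 6.5 = 24.0 kJ/mol.
SH at 60° (staggered): CN–SH gauche, NH2–SH gauche, NH2–Br gauche, CH3–Br gauche; 2.6 + 2.8 + 2.9 + 3.6 = 11.9 kJ/mol.
SH at 120° (eclipsed): CN–H eclipsed, NH2–SH eclipsed, CH3–Br eclipsed; 4.7 + 9.5 + 11.9 = 26.1 kJ/mol.
SH at 180° (staggered): CN–Br gauche, NH2–SH gauche, CH3–SH gauche, CH3–Br gauche; 2.7 + 2.8 + 3.5 + 3.6 = 12.6 kJ/mol.
SH at 240° (eclipsed): CN–Br eclipsed, NH2–H eclipsed, CH3–SH eclipsed; 7.0 + 6.8 + 12.6 = 26.4 kJ/mol.
SH at 300° (staggered): CN–SH gauche, CN–Br gauche, NH2–Br gauche, CH3–SH gauche; 2.6 + 2.7 + 2.9 + 3.5 = 11.7 kJ/mol.
Max at 240° (26.4 kJ/mol), min at 300° (11.7 kJ/mol); barrier = 14.7 kJ/mol.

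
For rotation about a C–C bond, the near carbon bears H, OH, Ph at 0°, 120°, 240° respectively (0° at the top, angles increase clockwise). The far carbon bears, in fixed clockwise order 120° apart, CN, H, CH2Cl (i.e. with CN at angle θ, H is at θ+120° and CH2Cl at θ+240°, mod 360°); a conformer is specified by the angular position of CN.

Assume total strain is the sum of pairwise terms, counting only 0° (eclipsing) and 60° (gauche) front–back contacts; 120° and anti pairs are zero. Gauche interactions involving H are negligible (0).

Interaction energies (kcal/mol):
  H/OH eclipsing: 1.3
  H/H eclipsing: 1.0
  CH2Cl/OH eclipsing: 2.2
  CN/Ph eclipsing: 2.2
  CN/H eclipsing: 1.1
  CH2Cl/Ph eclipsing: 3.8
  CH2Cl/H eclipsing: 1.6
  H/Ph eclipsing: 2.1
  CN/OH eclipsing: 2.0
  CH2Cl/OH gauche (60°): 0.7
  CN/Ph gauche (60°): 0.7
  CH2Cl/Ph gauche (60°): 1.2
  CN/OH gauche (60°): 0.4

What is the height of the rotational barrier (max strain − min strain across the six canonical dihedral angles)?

4.6 kcal/mol

CN at 0° (eclipsed): H–CN eclipsed, OH–H eclipsed, Ph–CH2Cl eclipsed; 1.1 + 1.3 + 3.8 = 6.2 kcal/mol.
CN at 60° (staggered): OH–CN gauche, Ph–CH2Cl gauche; 0.4 + 1.2 = 1.6 kcal/mol.
CN at 120° (eclipsed): H–CH2Cl eclipsed, OH–CN eclipsed, Ph–H eclipsed; 1.6 + 2.0 + 2.1 = 5.7 kcal/mol.
CN at 180° (staggered): OH–CN gauche, OH–CH2Cl gauche, Ph–CN gauche; 0.4 + 0.7 + 0.7 = 1.8 kcal/mol.
CN at 240° (eclipsed): H–H eclipsed, OH–CH2Cl eclipsed, Ph–CN eclipsed; 1.0 + 2.2 + 2.2 = 5.4 kcal/mol.
CN at 300° (staggered): OH–CH2Cl gauche, Ph–CN gauche, Ph–CH2Cl gauche; 0.7 + 0.7 + 1.2 = 2.6 kcal/mol.
Max at 0° (6.2 kcal/mol), min at 60° (1.6 kcal/mol); barrier = 4.6 kcal/mol.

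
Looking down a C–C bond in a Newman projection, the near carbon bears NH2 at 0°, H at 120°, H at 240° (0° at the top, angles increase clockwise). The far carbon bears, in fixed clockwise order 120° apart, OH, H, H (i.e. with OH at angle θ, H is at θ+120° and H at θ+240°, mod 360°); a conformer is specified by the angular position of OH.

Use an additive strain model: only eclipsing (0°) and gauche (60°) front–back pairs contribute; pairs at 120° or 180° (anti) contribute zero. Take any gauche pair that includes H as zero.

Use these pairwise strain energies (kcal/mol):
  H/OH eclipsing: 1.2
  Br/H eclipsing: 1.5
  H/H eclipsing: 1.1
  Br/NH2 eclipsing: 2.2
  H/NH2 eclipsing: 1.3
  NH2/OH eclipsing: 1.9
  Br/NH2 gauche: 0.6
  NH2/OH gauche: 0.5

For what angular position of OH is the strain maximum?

OH at 0° (eclipsed): NH2–OH eclipsed, H–H eclipsed, H–H eclipsed; 1.9 + 1.1 + 1.1 = 4.1 kcal/mol.
OH at 60° (staggered): NH2–OH gauche; 0.5 = 0.5 kcal/mol.
OH at 120° (eclipsed): NH2–H eclipsed, H–OH eclipsed, H–H eclipsed; 1.3 + 1.2 + 1.1 = 3.6 kcal/mol.
OH at 180° (staggered): no non-H gauche contacts → 0.0 kcal/mol.
OH at 240° (eclipsed): NH2–H eclipsed, H–H eclipsed, H–OH eclipsed; 1.3 + 1.1 + 1.2 = 3.6 kcal/mol.
OH at 300° (staggered): NH2–OH gauche; 0.5 = 0.5 kcal/mol.
The maximum (4.1 kcal/mol) occurs with OH at 0°.

0°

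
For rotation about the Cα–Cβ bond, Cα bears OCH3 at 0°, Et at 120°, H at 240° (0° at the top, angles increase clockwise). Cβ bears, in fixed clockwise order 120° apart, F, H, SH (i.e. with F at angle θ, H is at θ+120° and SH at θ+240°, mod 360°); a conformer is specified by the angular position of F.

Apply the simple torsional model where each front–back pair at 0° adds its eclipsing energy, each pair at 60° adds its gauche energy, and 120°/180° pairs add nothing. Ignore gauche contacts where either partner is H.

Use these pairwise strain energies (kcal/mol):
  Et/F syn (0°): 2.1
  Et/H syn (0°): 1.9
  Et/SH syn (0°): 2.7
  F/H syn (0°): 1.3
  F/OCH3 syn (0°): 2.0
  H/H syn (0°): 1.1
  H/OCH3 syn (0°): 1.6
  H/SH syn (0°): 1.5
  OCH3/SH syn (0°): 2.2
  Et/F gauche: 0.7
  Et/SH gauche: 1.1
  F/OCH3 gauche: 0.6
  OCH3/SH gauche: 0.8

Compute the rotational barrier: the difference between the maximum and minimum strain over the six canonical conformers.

3.9 kcal/mol

F at 0° (eclipsed): OCH3–F eclipsed, Et–H eclipsed, H–SH eclipsed; 2.0 + 1.9 + 1.5 = 5.4 kcal/mol.
F at 60° (staggered): OCH3–F gauche, OCH3–SH gauche, Et–F gauche; 0.6 + 0.8 + 0.7 = 2.1 kcal/mol.
F at 120° (eclipsed): OCH3–SH eclipsed, Et–F eclipsed, H–H eclipsed; 2.2 + 2.1 + 1.1 = 5.4 kcal/mol.
F at 180° (staggered): OCH3–SH gauche, Et–F gauche, Et–SH gauche; 0.8 + 0.7 + 1.1 = 2.6 kcal/mol.
F at 240° (eclipsed): OCH3–H eclipsed, Et–SH eclipsed, H–F eclipsed; 1.6 + 2.7 + 1.3 = 5.6 kcal/mol.
F at 300° (staggered): OCH3–F gauche, Et–SH gauche; 0.6 + 1.1 = 1.7 kcal/mol.
Max at 240° (5.6 kcal/mol), min at 300° (1.7 kcal/mol); barrier = 3.9 kcal/mol.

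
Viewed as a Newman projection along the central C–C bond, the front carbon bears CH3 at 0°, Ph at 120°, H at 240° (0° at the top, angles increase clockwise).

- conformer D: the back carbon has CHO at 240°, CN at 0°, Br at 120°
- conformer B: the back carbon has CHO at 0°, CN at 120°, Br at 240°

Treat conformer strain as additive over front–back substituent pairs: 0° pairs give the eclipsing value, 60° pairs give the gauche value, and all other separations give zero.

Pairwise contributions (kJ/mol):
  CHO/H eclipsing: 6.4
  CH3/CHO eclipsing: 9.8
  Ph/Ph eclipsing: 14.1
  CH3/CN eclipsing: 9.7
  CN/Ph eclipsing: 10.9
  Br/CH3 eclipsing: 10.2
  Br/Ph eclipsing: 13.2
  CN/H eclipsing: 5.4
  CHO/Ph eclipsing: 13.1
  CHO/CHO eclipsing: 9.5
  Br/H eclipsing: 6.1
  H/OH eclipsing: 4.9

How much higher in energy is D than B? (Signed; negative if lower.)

+2.5 kJ/mol

D (eclipsed): CH3–CN eclipsed, Ph–Br eclipsed, H–CHO eclipsed; 9.7 + 13.2 + 6.4 = 29.3 kJ/mol.
B (eclipsed): CH3–CHO eclipsed, Ph–CN eclipsed, H–Br eclipsed; 9.8 + 10.9 + 6.1 = 26.8 kJ/mol.
E(D) − E(B) = 29.3 − 26.8 = +2.5 kJ/mol.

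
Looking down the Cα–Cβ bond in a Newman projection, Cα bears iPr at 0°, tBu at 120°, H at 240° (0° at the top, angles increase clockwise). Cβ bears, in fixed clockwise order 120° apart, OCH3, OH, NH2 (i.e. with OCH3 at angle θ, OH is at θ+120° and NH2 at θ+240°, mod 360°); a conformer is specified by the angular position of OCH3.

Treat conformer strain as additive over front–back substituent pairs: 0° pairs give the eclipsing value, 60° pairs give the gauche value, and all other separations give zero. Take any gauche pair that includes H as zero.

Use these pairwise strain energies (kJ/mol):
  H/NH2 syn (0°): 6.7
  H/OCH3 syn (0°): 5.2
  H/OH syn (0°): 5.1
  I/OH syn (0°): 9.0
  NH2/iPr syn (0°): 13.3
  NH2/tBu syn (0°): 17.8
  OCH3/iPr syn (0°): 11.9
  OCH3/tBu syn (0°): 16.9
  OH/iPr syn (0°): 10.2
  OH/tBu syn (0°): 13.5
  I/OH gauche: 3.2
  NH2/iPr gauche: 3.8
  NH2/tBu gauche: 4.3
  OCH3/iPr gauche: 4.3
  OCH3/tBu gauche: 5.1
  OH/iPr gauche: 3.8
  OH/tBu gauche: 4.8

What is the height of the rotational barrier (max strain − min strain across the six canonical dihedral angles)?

OCH3 at 0° is eclipsed. iPr at 0° is eclipsed with OCH3 at 0° (11.9); tBu at 120° is eclipsed with OH at 120° (13.5); H at 240° is eclipsed with NH2 at 240° (6.7). Total 32.1 kJ/mol.
OCH3 at 60° is staggered. iPr at 0° is gauche with OCH3 at 60° (4.3); iPr at 0° is gauche with NH2 at 300° (3.8); tBu at 120° is gauche with OCH3 at 60° (5.1); tBu at 120° is gauche with OH at 180° (4.8). Total 18.0 kJ/mol.
OCH3 at 120° is eclipsed. iPr at 0° is eclipsed with NH2 at 0° (13.3); tBu at 120° is eclipsed with OCH3 at 120° (16.9); H at 240° is eclipsed with OH at 240° (5.1). Total 35.3 kJ/mol.
OCH3 at 180° is staggered. iPr at 0° is gauche with OH at 300° (3.8); iPr at 0° is gauche with NH2 at 60° (3.8); tBu at 120° is gauche with OCH3 at 180° (5.1); tBu at 120° is gauche with NH2 at 60° (4.3). Total 17.0 kJ/mol.
OCH3 at 240° is eclipsed. iPr at 0° is eclipsed with OH at 0° (10.2); tBu at 120° is eclipsed with NH2 at 120° (17.8); H at 240° is eclipsed with OCH3 at 240° (5.2). Total 33.2 kJ/mol.
OCH3 at 300° is staggered. iPr at 0° is gauche with OCH3 at 300° (4.3); iPr at 0° is gauche with OH at 60° (3.8); tBu at 120° is gauche with OH at 60° (4.8); tBu at 120° is gauche with NH2 at 180° (4.3). Total 17.2 kJ/mol.
Max at 120° (35.3 kJ/mol), min at 180° (17.0 kJ/mol); barrier = 18.3 kJ/mol.

18.3 kJ/mol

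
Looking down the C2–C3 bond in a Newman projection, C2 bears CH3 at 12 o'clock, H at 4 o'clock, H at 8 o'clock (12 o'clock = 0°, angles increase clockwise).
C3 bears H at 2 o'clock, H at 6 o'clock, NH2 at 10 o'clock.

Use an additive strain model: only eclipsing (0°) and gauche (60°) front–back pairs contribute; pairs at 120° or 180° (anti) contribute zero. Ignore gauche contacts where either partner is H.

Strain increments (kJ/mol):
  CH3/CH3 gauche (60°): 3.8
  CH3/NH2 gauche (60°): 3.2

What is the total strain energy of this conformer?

This conformer (staggered): CH3–NH2 gauche; 3.2 = 3.2 kJ/mol.

3.2 kJ/mol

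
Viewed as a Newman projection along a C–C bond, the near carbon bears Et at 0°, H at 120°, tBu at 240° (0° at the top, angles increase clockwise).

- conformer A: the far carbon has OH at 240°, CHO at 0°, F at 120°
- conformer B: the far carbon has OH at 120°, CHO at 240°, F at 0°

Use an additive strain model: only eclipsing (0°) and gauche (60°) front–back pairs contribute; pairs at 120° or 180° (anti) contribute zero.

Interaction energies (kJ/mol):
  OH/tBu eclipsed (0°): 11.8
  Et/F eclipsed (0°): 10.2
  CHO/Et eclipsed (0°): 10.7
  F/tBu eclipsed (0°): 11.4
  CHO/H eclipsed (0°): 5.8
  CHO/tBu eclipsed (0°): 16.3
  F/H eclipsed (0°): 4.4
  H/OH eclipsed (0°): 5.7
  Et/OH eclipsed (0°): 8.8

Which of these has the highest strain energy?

B

A is eclipsed. Et at 0° is eclipsed with CHO at 0° (10.7); H at 120° is eclipsed with F at 120° (4.4); tBu at 240° is eclipsed with OH at 240° (11.8). Total 26.9 kJ/mol.
B is eclipsed. Et at 0° is eclipsed with F at 0° (10.2); H at 120° is eclipsed with OH at 120° (5.7); tBu at 240° is eclipsed with CHO at 240° (16.3). Total 32.2 kJ/mol.
B has the highest total (32.2 kJ/mol).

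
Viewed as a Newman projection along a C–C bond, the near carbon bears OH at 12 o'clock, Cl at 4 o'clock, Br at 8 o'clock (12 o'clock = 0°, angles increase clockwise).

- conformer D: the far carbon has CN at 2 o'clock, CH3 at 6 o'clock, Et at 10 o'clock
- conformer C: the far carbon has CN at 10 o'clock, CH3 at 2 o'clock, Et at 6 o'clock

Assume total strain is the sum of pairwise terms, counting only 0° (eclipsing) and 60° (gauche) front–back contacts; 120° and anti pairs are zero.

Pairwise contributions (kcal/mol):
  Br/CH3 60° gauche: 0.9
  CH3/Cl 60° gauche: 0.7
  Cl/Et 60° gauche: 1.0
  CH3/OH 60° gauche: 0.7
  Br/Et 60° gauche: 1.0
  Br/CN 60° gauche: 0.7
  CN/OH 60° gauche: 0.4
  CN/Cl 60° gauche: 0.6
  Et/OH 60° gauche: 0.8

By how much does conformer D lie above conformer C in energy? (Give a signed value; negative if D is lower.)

-0.1 kcal/mol

D is staggered. OH at 0° is gauche with CN at 60° (0.4); OH at 0° is gauche with Et at 300° (0.8); Cl at 120° is gauche with CN at 60° (0.6); Cl at 120° is gauche with CH3 at 180° (0.7); Br at 240° is gauche with CH3 at 180° (0.9); Br at 240° is gauche with Et at 300° (1.0). Total 4.4 kcal/mol.
C is staggered. OH at 0° is gauche with CN at 300° (0.4); OH at 0° is gauche with CH3 at 60° (0.7); Cl at 120° is gauche with CH3 at 60° (0.7); Cl at 120° is gauche with Et at 180° (1.0); Br at 240° is gauche with CN at 300° (0.7); Br at 240° is gauche with Et at 180° (1.0). Total 4.5 kcal/mol.
E(D) − E(C) = 4.4 − 4.5 = -0.1 kcal/mol.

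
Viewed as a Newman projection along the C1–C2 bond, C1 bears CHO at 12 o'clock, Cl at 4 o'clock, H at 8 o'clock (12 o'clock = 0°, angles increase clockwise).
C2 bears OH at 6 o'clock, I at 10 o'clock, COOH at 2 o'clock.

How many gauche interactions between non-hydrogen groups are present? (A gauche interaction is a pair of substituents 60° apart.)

4

Non-H gauche pairs: CHO(0°)/I(300°); CHO(0°)/COOH(60°); Cl(120°)/OH(180°); Cl(120°)/COOH(60°) — 4 interactions.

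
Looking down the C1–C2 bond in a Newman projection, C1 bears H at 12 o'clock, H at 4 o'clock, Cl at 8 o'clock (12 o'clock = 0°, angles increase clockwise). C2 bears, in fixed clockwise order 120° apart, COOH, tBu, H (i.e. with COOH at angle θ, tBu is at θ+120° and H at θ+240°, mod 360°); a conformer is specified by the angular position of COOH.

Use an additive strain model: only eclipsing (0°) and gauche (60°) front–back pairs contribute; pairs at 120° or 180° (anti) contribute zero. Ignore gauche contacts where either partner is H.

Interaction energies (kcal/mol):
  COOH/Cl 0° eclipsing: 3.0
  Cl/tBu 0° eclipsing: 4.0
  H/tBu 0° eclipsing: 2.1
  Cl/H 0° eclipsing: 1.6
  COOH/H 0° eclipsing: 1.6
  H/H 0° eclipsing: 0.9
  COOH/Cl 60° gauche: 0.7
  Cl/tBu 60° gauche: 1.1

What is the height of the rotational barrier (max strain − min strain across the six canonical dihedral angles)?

5.8 kcal/mol

COOH at 0° (eclipsed): H–COOH eclipsed, H–tBu eclipsed, Cl–H eclipsed; 1.6 + 2.1 + 1.6 = 5.3 kcal/mol.
COOH at 60° (staggered): Cl–tBu gauche; 1.1 = 1.1 kcal/mol.
COOH at 120° (eclipsed): H–H eclipsed, H–COOH eclipsed, Cl–tBu eclipsed; 0.9 + 1.6 + 4.0 = 6.5 kcal/mol.
COOH at 180° (staggered): Cl–COOH gauche, Cl–tBu gauche; 0.7 + 1.1 = 1.8 kcal/mol.
COOH at 240° (eclipsed): H–tBu eclipsed, H–H eclipsed, Cl–COOH eclipsed; 2.1 + 0.9 + 3.0 = 6.0 kcal/mol.
COOH at 300° (staggered): Cl–COOH gauche; 0.7 = 0.7 kcal/mol.
Max at 120° (6.5 kcal/mol), min at 300° (0.7 kcal/mol); barrier = 5.8 kcal/mol.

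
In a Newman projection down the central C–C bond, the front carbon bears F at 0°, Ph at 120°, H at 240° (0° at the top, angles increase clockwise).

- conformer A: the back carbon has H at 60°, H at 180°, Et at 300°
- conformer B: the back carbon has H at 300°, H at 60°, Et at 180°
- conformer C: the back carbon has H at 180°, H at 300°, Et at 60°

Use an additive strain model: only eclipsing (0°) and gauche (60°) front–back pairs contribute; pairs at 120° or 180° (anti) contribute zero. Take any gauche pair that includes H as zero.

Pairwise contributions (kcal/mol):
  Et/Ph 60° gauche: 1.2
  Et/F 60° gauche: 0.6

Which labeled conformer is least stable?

A (staggered): F(0°)/Et(300°) gauche 0.6 → 0.6 kcal/mol.
B (staggered): Ph(120°)/Et(180°) gauche 1.2 → 1.2 kcal/mol.
C (staggered): F(0°)/Et(60°) gauche 0.6; Ph(120°)/Et(60°) gauche 1.2 → 1.8 kcal/mol.
C has the highest total (1.8 kcal/mol).

C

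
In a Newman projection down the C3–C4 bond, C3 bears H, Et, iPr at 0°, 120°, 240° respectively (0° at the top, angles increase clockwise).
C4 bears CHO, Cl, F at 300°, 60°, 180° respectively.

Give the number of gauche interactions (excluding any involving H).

Non-H gauche pairs: Et(120°)/Cl(60°); Et(120°)/F(180°); iPr(240°)/CHO(300°); iPr(240°)/F(180°) — 4 interactions.

4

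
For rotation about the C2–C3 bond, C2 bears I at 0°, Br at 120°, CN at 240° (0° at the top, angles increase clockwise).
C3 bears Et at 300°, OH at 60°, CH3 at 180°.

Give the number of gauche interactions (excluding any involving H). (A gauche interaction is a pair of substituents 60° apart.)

Non-H gauche pairs: I(0°)/Et(300°); I(0°)/OH(60°); Br(120°)/OH(60°); Br(120°)/CH3(180°); CN(240°)/Et(300°); CN(240°)/CH3(180°) — 6 interactions.

6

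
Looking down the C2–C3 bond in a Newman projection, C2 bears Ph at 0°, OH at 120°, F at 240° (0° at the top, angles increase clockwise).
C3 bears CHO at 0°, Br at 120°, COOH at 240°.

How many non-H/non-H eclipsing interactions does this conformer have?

Non-H eclipsing pairs: Ph(0°)/CHO(0°); OH(120°)/Br(120°); F(240°)/COOH(240°) — 3 interactions.

3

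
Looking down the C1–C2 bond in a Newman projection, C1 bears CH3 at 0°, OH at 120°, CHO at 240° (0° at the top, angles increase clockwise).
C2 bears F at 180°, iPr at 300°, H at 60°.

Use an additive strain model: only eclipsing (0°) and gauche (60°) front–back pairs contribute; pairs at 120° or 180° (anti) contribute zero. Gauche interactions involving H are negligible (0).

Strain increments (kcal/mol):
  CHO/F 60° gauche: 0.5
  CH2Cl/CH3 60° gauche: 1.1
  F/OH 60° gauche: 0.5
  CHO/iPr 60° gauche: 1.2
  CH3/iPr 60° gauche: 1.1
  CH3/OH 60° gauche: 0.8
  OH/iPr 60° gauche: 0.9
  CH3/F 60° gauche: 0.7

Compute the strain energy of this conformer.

3.3 kcal/mol

This conformer (staggered): CH3–iPr gauche, OH–F gauche, CHO–F gauche, CHO–iPr gauche; 1.1 + 0.5 + 0.5 + 1.2 = 3.3 kcal/mol.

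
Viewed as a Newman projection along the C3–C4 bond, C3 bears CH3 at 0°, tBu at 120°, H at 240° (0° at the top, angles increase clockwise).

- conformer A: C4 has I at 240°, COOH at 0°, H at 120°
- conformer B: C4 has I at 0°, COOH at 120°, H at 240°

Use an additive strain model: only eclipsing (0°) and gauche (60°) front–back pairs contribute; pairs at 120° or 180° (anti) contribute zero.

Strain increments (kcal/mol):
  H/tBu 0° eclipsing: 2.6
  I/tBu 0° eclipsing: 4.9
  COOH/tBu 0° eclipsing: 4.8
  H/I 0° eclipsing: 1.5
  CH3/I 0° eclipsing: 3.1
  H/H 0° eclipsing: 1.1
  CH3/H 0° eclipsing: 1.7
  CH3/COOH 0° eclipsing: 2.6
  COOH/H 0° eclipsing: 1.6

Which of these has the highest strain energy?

B

A (eclipsed): CH3–COOH eclipsed, tBu–H eclipsed, H–I eclipsed; 2.6 + 2.6 + 1.5 = 6.7 kcal/mol.
B (eclipsed): CH3–I eclipsed, tBu–COOH eclipsed, H–H eclipsed; 3.1 + 4.8 + 1.1 = 9.0 kcal/mol.
B has the highest total (9.0 kcal/mol).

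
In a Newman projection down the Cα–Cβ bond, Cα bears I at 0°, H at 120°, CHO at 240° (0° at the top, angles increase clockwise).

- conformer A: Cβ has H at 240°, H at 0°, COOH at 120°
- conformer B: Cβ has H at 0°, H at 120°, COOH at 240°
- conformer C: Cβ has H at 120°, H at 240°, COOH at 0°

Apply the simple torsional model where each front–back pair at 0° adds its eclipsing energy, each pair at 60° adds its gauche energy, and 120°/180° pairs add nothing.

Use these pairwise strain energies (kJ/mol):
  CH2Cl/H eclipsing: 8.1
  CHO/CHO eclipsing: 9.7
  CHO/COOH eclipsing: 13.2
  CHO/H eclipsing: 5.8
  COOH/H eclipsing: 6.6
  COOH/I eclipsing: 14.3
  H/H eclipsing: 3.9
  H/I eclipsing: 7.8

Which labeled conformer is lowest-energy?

A

A (eclipsed): I(0°)/H(0°) eclipsed 7.8; H(120°)/COOH(120°) eclipsed 6.6; CHO(240°)/H(240°) eclipsed 5.8 → 20.2 kJ/mol.
B (eclipsed): I(0°)/H(0°) eclipsed 7.8; H(120°)/H(120°) eclipsed 3.9; CHO(240°)/COOH(240°) eclipsed 13.2 → 24.9 kJ/mol.
C (eclipsed): I(0°)/COOH(0°) eclipsed 14.3; H(120°)/H(120°) eclipsed 3.9; CHO(240°)/H(240°) eclipsed 5.8 → 24.0 kJ/mol.
A has the lowest total (20.2 kJ/mol).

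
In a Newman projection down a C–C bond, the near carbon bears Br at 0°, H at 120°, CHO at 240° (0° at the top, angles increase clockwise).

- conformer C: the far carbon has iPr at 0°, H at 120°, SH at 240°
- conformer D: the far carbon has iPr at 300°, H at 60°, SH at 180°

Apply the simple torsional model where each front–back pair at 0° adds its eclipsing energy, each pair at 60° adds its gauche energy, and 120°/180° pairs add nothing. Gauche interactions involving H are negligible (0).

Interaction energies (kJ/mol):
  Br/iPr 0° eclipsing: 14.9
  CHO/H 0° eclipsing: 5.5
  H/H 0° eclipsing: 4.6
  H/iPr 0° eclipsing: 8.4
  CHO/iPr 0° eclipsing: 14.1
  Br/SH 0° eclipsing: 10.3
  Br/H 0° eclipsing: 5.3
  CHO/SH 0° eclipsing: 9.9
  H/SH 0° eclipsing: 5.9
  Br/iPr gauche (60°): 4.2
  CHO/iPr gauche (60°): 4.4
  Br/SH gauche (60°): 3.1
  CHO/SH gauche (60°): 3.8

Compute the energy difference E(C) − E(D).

C (eclipsed): Br(0°)/iPr(0°) eclipsed 14.9; H(120°)/H(120°) eclipsed 4.6; CHO(240°)/SH(240°) eclipsed 9.9 → 29.4 kJ/mol.
D (staggered): Br(0°)/iPr(300°) gauche 4.2; CHO(240°)/iPr(300°) gauche 4.4; CHO(240°)/SH(180°) gauche 3.8 → 12.4 kJ/mol.
E(C) − E(D) = 29.4 − 12.4 = +17.0 kJ/mol.

+17.0 kJ/mol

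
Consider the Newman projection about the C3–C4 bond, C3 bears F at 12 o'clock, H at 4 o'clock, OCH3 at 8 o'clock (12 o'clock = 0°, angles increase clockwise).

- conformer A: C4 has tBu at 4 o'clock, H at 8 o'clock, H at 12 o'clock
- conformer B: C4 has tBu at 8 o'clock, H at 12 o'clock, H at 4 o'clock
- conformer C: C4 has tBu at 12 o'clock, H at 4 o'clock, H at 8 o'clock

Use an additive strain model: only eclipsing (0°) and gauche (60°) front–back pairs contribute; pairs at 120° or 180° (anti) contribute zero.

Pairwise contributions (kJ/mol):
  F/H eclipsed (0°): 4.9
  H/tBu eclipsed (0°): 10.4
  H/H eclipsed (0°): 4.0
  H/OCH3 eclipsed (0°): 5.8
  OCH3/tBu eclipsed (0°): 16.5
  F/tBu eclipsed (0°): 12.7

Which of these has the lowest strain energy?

A (eclipsed): F(0°)/H(0°) eclipsed 4.9; H(120°)/tBu(120°) eclipsed 10.4; OCH3(240°)/H(240°) eclipsed 5.8 → 21.1 kJ/mol.
B (eclipsed): F(0°)/H(0°) eclipsed 4.9; H(120°)/H(120°) eclipsed 4.0; OCH3(240°)/tBu(240°) eclipsed 16.5 → 25.4 kJ/mol.
C (eclipsed): F(0°)/tBu(0°) eclipsed 12.7; H(120°)/H(120°) eclipsed 4.0; OCH3(240°)/H(240°) eclipsed 5.8 → 22.5 kJ/mol.
A has the lowest total (21.1 kJ/mol).

A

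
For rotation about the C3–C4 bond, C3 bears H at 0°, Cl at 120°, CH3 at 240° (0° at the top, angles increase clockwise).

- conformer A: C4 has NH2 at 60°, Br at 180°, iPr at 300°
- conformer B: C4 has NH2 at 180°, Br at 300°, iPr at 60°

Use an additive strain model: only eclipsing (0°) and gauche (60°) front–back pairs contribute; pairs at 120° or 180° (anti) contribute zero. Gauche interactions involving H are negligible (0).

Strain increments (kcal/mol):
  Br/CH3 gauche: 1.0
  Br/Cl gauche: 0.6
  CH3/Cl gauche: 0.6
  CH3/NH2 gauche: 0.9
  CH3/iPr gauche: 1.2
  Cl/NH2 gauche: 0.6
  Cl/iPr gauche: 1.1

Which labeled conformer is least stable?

A is staggered. Cl at 120° is gauche with NH2 at 60° (0.6); Cl at 120° is gauche with Br at 180° (0.6); CH3 at 240° is gauche with Br at 180° (1.0); CH3 at 240° is gauche with iPr at 300° (1.2). Total 3.4 kcal/mol.
B is staggered. Cl at 120° is gauche with NH2 at 180° (0.6); Cl at 120° is gauche with iPr at 60° (1.1); CH3 at 240° is gauche with NH2 at 180° (0.9); CH3 at 240° is gauche with Br at 300° (1.0). Total 3.6 kcal/mol.
B has the highest total (3.6 kcal/mol).

B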